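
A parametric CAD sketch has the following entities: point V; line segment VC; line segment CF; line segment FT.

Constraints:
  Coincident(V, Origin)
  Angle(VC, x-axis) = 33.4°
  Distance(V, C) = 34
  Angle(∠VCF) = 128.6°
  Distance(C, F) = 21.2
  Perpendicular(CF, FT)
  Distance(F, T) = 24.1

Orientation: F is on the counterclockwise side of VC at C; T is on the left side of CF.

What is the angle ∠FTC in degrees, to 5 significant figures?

41.337°

V is at the origin; VC runs at 33.4° with length 34.0, so C = 34.0·(cos 33.4°, sin 33.4°) = (28.385, 18.716). ∠VCF = 128.6°, so CF runs at 33.4° + (180° − 128.6°) = 84.800° from the x-axis; with |CF| = 21.2, F = C + 21.2·(cos 84.800°, sin 84.800°) = (30.306, 39.829). CF ⟂ FT; with |FT| = 24.1 on the left of CF, T = F + 24.1·(-0.99588, 0.090633) = (6.3054, 42.013). Then cos ∠FTC = TF·TC / (|TF||TC|), giving 41.337°.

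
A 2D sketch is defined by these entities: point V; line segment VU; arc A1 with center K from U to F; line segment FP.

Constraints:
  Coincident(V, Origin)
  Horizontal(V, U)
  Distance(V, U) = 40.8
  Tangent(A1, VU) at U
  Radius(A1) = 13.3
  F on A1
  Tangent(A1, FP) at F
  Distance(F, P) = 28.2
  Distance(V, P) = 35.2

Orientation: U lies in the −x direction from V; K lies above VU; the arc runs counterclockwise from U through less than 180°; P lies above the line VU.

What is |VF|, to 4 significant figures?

29.95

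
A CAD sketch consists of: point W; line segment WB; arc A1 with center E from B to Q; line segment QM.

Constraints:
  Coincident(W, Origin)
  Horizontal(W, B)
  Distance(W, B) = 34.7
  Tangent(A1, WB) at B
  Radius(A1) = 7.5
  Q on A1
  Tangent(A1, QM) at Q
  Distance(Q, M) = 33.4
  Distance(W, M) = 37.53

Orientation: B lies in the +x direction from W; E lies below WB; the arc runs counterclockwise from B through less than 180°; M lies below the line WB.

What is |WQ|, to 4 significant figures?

28.22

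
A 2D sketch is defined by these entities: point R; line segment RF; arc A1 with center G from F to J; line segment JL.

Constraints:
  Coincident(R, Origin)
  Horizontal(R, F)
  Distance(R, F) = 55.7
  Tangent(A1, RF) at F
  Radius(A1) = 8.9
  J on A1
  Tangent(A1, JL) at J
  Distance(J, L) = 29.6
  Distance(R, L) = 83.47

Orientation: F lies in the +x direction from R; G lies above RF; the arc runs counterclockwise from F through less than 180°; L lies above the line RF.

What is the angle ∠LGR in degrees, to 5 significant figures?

144.26°

R is at the origin; RF is horizontal with |RF| = 55.7 and F on the +x side, so F = (55.700, 0.0000). A1 meets RF tangentially, so GF is at right angles to RF, so G = F + (0, 8.9) = (55.700, 8.9000). Since GJ ⟂ JL (tangency), |GL| = √(8.9² + 29.6²) = 30.909 regardless of where J sits on A1. So L lies on both circle(R, 83.47) and circle(G, 30.909); the above-RF intersection is L = (77.624, 30.688). J is the foot of the tangent from L: J = (63.526, 4.6609).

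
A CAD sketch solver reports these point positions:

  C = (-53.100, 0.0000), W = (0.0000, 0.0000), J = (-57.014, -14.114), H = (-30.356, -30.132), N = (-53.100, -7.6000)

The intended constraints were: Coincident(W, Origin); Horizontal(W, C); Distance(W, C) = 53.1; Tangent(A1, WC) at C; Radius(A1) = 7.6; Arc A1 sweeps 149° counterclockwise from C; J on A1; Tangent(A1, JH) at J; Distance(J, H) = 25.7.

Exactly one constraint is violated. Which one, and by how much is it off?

Distance(J, H) = 25.7 — off by 5.40.

W = (0.00, 0.00) ✓; W.y = 0.00, C.y = 0.00 ✓; |WC| = 53.10 ✓; ∠(NC, CW) = 90.00° ✓; |NC| = 7.600 ✓; bearing(N→J) − bearing(N→C) = 149.0° ✓; |NJ| = 7.599 ✓; ∠(NJ, JH) = 90.00° ✓; |JH| = 31.10 ✗.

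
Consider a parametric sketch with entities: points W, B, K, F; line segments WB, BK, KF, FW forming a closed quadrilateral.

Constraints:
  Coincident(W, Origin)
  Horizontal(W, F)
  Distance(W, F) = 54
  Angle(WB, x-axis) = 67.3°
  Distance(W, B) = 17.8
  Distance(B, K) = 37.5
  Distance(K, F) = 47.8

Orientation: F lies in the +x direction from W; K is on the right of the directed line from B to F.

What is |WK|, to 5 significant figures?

23.570

W is at the origin; WF is horizontal with |WF| = 54.0 and F in +x, so F = (54.0, 0). WB runs at 67.3° with |WB| = 17.8, so B = (6.8691, 16.421). K is determined by |BK| = 37.5 and |KF| = 47.8 together: it lies at the intersection of circle(B, 37.5) and circle(F, 47.8). With |BF| = 49.910, the foot of the radical line on BF is 16.153 from B and the perpendicular offset is √(37.5² − 16.153²) = 33.843. Taking the right-of-BF solution: K = (10.988, -20.852).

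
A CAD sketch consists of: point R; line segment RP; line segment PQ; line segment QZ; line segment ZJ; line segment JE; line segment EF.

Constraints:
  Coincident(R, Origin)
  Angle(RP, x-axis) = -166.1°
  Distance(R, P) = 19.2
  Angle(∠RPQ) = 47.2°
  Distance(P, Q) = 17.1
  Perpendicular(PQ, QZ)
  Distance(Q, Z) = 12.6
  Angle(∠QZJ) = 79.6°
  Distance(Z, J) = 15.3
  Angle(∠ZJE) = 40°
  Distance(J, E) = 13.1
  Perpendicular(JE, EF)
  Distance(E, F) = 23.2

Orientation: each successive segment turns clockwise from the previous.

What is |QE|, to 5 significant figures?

4.9722

∠QZJ = 79.6° gives ZJ at -129.30° from the x-axis; with |ZJ| = 15.3, J = (-9.0335, -7.5710). ∠ZJE = 40.0° gives JE at 90.700° from the x-axis; with |JE| = 13.1, E = (-9.1935, 5.5280). Then |QE| = |E − Q| = 4.9722.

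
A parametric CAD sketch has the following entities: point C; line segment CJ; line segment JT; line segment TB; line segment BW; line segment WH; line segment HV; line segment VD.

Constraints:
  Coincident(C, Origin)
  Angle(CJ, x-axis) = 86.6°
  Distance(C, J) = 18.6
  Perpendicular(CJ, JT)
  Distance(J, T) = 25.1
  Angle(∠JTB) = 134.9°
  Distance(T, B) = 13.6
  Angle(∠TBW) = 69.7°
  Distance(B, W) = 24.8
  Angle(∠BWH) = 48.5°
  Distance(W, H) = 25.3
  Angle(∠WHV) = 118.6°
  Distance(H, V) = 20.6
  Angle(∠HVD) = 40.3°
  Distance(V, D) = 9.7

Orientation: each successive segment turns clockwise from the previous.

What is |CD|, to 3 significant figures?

38.9

C is at the origin; CJ runs at 86.6° with length 18.6, so J = (1.10, 18.6). CJ ⟂ JT, so JT runs at -3.40°; with |JT| = 25.1, T = (26.2, 17.1). ∠JTB = 134.9° gives TB at -48.5° from the x-axis; with |TB| = 13.6, B = (35.2, 6.89). ∠TBW = 69.7° gives BW at -159° from the x-axis; with |BW| = 24.8, W = (12.0, -2.08). ∠BWH = 48.5° gives WH at 69.7° from the x-axis; with |WH| = 25.3, H = (20.8, 21.7). ∠WHV = 118.6° gives HV at 8.30° from the x-axis; with |HV| = 20.6, V = (41.2, 24.6). ∠HVD = 40.3° gives VD at -131° from the x-axis; with |VD| = 9.7, D = (34.8, 17.4). Then |CD| = |D − C| = 38.9.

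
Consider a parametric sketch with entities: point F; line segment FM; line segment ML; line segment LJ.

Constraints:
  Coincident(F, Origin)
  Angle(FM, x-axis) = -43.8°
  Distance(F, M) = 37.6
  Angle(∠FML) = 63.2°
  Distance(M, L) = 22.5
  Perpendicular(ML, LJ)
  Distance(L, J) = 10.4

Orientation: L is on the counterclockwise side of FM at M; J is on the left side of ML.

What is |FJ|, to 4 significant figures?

23.82

∠FML = 63.2°, so ML runs at -43.8° + (180° − 63.2°) = 73.00° from the x-axis; with |ML| = 22.5, L = M + 22.5·(cos 73.00°, sin 73.00°) = (33.72, -4.508). ML ⟂ LJ; with |LJ| = 10.4 on the left of ML, J = L + 10.4·(-0.9563, 0.2924) = (23.77, -1.467). Then |FJ| = |J − F| = 23.82.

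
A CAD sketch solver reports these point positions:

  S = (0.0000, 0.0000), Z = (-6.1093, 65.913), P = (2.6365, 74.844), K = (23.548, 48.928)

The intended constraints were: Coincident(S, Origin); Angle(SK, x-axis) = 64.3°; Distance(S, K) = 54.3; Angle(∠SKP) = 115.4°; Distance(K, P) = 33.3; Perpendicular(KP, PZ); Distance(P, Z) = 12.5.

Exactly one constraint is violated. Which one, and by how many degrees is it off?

Perpendicular(KP, PZ) — off by 6.70°.

S = (0.00, 0.00) ✓; SK at 64.30° ✓; |SK| = 54.30 ✓; ∠SKP = 115.4° ✓; |KP| = 33.30 ✓; ∠(KP, PZ) = 96.70° ✗; |PZ| = 12.50 ✓.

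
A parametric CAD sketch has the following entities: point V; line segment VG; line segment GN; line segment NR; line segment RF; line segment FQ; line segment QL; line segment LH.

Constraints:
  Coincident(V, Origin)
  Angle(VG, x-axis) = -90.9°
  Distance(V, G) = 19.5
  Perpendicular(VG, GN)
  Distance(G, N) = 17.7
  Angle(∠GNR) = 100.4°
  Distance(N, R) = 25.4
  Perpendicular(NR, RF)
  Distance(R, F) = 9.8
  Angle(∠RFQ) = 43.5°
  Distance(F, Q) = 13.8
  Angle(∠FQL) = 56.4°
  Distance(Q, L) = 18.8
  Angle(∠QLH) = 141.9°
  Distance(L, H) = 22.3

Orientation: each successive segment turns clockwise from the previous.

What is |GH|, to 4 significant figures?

58.19

V is at the origin; VG runs at -90.9° with length 19.5, so G = (-0.3063, -19.50). The perpendicularity gives GN at right angles to VG, so GN runs at 179.1°; with |GN| = 17.7, N = (-18.00, -19.22). ∠GNR = 100.4° gives NR at 99.50° from the x-axis; with |NR| = 25.4, R = (-22.20, 5.832). NR ⟂ RF, so RF runs at 9.500°; with |RF| = 9.8, F = (-12.53, 7.450). ∠RFQ = 43.5° gives FQ at -127.0° from the x-axis; with |FQ| = 13.8, Q = (-20.84, -3.572). ∠FQL = 56.4° gives QL at 109.4° from the x-axis; with |QL| = 18.8, L = (-27.08, 14.16). ∠QLH = 141.9° gives LH at 71.30° from the x-axis; with |LH| = 22.3, H = (-19.93, 35.28). Then |GH| = |H − G| = 58.19.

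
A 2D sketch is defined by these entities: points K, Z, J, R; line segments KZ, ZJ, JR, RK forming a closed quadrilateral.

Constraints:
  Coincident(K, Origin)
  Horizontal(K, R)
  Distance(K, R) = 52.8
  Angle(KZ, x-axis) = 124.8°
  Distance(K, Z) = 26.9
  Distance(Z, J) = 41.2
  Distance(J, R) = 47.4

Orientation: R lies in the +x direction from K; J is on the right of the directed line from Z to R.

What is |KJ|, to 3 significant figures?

14.3

Checks: |ZJ| = 41.20 ✓; |JR| = 47.40 ✓.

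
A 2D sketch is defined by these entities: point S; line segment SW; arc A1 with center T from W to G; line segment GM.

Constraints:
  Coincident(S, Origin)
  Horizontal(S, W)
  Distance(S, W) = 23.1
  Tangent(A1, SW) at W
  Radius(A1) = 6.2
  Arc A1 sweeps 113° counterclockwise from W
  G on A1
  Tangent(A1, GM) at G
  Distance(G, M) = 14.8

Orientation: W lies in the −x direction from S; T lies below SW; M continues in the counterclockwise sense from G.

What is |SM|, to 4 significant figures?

32.02

S is at the origin; S and W share the same y with |SW| = 23.1 and W on the −x side, so W = (-23.10, 0.000). The tangent condition forces TW to be normal to SW, so T = W + (0, -6.2) = (-23.10, -6.200). On A1, W sits at bearing 90° from T; a 113° counterclockwise sweep puts G at bearing 203°, so G = T + 6.2·(cos 203°, sin 203°) = (-28.81, -8.623). The tangent condition forces TG to be normal to GM, so GM runs along (−sin 203°, cos 203°); with |GM| = 14.8, M = (-23.02, -22.25). Then |SM| = |M − S| = 32.02.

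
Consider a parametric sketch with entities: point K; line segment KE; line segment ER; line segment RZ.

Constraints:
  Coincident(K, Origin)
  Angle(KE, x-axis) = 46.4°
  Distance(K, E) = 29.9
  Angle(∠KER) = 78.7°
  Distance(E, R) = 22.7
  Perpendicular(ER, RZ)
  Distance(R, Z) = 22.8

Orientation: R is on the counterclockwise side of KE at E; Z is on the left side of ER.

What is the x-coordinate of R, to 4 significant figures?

1.432

K is at the origin; KE runs at 46.4° with length 29.9, so E = 29.9·(cos 46.4°, sin 46.4°) = (20.62, 21.65). ∠KER = 78.7°, so ER runs at 46.4° + (180° − 78.7°) = 147.7° from the x-axis; with |ER| = 22.7, R = E + 22.7·(cos 147.7°, sin 147.7°) = (1.432, 33.78). So R.x = 1.432.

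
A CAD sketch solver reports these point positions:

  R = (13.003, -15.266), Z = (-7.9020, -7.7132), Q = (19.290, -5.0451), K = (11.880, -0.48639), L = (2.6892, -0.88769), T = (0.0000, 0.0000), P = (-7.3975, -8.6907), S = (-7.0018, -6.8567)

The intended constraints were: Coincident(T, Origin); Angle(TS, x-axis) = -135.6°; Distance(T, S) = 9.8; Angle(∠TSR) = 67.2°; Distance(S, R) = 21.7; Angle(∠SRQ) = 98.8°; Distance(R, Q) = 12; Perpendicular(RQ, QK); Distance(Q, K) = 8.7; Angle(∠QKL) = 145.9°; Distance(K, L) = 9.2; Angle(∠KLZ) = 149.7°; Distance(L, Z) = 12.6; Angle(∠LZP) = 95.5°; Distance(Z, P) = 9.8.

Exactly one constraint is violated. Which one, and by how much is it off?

Distance(Z, P) = 9.8 — off by 8.70.

T = (0.00, 0.00) ✓; TS at -135.6° ✓; |TS| = 9.800 ✓; ∠TSR = 67.20° ✓; |SR| = 21.70 ✓; ∠SRQ = 98.80° ✓; |RQ| = 12.00 ✓; ∠(RQ, QK) = 90.00° ✓; |QK| = 8.700 ✓; ∠QKL = 145.9° ✓; |KL| = 9.200 ✓; ∠KLZ = 149.7° ✓; |LZ| = 12.60 ✓; ∠LZP = 95.50° ✓; |ZP| = 1.100 ✗.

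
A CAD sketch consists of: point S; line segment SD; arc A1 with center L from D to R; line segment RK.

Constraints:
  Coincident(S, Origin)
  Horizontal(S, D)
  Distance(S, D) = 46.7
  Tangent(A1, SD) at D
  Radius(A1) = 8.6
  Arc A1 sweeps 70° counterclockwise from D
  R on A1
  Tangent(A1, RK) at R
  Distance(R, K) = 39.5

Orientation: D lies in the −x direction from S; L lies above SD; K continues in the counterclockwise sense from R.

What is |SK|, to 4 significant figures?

49.60

S is at the origin; S and D share the same y with |SD| = 46.7 and D on the −x side, so D = (-46.70, 0.000). Since A1 is tangent to SD there, LD ⟂ SD, so L = D + (0, 8.6) = (-46.70, 8.600). On A1, D sits at bearing -90° from L; a 70° counterclockwise sweep puts R at bearing -20°, so R = L + 8.6·(cos -20°, sin -20°) = (-38.62, 5.659). A1 meets RK tangentially, so LR is at right angles to RK, so RK runs along (−sin -20°, cos -20°); with |RK| = 39.5, K = (-25.11, 42.78). Then |SK| = |K − S| = 49.60.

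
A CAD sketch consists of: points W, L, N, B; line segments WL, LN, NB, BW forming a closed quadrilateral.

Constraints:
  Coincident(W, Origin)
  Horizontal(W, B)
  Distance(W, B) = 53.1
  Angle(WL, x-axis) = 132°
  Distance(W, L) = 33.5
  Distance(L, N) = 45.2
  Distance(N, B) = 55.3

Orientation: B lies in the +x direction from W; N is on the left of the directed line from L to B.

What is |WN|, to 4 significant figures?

47.30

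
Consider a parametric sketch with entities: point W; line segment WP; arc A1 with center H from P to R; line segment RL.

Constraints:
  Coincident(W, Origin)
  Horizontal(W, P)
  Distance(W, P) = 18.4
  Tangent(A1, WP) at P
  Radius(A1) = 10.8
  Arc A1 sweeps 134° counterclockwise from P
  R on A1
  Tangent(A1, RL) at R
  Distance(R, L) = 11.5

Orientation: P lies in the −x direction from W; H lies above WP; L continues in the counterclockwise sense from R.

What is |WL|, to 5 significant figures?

32.449

On A1, P sits at bearing -90° from H; a 134° counterclockwise sweep puts R at bearing 44°, so R = H + 10.8·(cos 44°, sin 44°) = (-10.631, 18.302). Tangency of A1 to RL means the radius HR is perpendicular to RL, so RL runs along (−sin 44°, cos 44°); with |RL| = 11.5, L = (-18.620, 26.575). Then |WL| = |L − W| = 32.449.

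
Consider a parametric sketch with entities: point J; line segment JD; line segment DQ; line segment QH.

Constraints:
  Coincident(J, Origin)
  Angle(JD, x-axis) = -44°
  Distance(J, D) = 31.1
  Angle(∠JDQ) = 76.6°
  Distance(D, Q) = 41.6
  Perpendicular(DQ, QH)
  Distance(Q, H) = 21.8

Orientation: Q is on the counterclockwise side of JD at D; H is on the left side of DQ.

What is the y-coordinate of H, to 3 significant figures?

25.3

∠JDQ = 76.6°, so DQ runs at -44.0° + (180° − 76.6°) = 59.4° from the x-axis; with |DQ| = 41.6, Q = D + 41.6·(cos 59.4°, sin 59.4°) = (43.5, 14.2). The perpendicularity gives QH at right angles to DQ; with |QH| = 21.8 on the left of DQ, H = Q + 21.8·(-0.861, 0.509) = (24.8, 25.3). So H.y = 25.3.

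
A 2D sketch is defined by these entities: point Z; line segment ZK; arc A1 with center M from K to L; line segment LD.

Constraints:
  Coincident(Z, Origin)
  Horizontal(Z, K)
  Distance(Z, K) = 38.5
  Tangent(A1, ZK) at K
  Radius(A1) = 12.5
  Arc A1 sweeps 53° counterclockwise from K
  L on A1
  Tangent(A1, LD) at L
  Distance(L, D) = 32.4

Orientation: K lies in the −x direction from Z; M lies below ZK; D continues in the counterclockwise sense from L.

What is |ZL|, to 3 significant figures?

48.7

Z is at the origin; ZK is horizontal with |ZK| = 38.5 and K on the −x side, so K = (-38.5, 0.00). A1 meets ZK tangentially, so MK is at right angles to ZK, so M = K + (0, -12.5) = (-38.5, -12.5). On A1, K sits at bearing 90° from M; a 53° counterclockwise sweep puts L at bearing 143°, so L = M + 12.5·(cos 143°, sin 143°) = (-48.5, -4.98). Then |ZL| = |L − Z| = 48.7.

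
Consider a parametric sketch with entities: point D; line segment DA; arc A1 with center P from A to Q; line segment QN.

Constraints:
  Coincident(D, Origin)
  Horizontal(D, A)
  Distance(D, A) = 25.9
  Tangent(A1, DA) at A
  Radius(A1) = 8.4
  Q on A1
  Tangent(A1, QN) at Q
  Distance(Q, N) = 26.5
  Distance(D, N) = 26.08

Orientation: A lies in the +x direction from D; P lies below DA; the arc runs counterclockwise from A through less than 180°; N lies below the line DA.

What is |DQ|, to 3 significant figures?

19.3

D is at the origin; DA is horizontal with |DA| = 25.9 and A on the +x side, so A = (25.9, 0.00). The tangent condition forces PA to be normal to DA, so P = A + (0, -8.4) = (25.9, -8.40). Since PQ ⟂ QN (tangency), |PN| = √(8.4² + 26.5²) = 27.8 regardless of where Q sits on A1. So N lies on both circle(D, 26.08) and circle(P, 27.8); the below-DA intersection is N = (4.17, -25.7). Q is the foot of the tangent from N: Q = (18.9, -3.73).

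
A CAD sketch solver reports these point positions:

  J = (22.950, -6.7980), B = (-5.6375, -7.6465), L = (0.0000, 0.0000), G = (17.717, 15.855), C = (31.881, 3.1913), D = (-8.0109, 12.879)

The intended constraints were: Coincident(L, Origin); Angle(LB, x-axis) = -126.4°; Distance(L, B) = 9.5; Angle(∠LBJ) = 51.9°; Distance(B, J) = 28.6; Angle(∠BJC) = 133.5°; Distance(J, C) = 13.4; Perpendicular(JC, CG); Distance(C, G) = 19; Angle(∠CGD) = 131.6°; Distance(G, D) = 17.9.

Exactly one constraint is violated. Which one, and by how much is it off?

Distance(G, D) = 17.9 — off by 8.00.

L = (0.00, 0.00) ✓; LB at -126.4° ✓; |LB| = 9.500 ✓; ∠LBJ = 51.90° ✓; |BJ| = 28.60 ✓; ∠BJC = 133.5° ✓; |JC| = 13.40 ✓; ∠(JC, CG) = 90.00° ✓; |CG| = 19.00 ✓; ∠CGD = 131.6° ✓; |GD| = 25.90 ✗.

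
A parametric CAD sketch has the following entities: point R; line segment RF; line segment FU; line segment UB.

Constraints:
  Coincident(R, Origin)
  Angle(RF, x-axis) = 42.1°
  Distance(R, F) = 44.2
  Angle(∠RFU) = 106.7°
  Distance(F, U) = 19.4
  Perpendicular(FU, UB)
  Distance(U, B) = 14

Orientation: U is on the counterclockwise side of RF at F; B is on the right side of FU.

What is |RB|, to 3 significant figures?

64.8

∠RFU = 106.7°, so FU runs at 42.1° + (180° − 106.7°) = 115° from the x-axis; with |FU| = 19.4, U = F + 19.4·(cos 115°, sin 115°) = (24.5, 47.2). FU ⟂ UB; with |UB| = 14.0 on the right of FU, B = U + 14.0·(0.903, 0.429) = (37.1, 53.2). Then |RB| = |B − R| = 64.8.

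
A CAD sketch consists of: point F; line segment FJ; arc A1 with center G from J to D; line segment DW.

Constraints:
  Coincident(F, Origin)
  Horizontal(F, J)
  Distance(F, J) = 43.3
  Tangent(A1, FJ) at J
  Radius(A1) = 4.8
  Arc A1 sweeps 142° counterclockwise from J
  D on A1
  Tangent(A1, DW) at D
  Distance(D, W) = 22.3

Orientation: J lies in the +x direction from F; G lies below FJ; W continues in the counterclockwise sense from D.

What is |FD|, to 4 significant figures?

41.25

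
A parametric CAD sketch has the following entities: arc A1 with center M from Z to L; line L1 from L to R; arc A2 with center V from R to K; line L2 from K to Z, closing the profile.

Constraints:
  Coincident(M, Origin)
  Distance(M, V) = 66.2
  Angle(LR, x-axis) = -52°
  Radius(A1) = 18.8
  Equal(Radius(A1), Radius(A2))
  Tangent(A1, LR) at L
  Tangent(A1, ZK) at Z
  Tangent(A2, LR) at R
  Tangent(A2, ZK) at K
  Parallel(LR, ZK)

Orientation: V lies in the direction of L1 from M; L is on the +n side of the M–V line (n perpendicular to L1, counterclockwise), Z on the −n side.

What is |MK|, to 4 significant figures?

68.82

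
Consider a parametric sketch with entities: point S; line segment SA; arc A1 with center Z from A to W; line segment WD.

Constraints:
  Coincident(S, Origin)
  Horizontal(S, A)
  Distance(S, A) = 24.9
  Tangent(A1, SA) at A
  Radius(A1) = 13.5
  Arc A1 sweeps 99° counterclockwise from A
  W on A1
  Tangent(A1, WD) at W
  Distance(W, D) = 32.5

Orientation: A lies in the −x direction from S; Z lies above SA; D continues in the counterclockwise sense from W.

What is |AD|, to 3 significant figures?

48.4

S is at the origin; SA is horizontal with |SA| = 24.9 and A on the −x side, so A = (-24.9, 0.00). The tangent condition forces ZA to be normal to SA, so Z = A + (0, 13.5) = (-24.9, 13.5). On A1, A sits at bearing -90° from Z; a 99° counterclockwise sweep puts W at bearing 9°, so W = Z + 13.5·(cos 9°, sin 9°) = (-11.6, 15.6). Since A1 is tangent to WD there, ZW ⟂ WD, so WD runs along (−sin 9°, cos 9°); with |WD| = 32.5, D = (-16.7, 47.7). Then |AD| = |D − A| = 48.4.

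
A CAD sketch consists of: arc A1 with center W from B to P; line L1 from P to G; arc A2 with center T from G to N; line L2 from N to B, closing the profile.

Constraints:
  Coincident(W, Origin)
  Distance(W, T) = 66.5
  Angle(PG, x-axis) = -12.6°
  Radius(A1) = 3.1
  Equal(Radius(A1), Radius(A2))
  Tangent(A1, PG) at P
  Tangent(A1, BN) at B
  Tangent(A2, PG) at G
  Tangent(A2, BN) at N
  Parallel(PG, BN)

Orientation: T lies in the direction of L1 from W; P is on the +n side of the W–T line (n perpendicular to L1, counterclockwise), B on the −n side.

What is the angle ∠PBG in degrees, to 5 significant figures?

84.674°

The slot axis is L1's direction at -12.6°, so u = (cos -12.6°, sin -12.6°) = (0.97592, -0.21814) and n = (−sin -12.6°, cos -12.6°) = (0.21814, 0.97592). W is at the origin and T lies 66.5 along u from W, so T = 66.5·u = (64.898, -14.507). Tangency of A1 to both parallel lines with radius 3.1 puts P and B at W ± 3.1·n: P = (0.67624, 3.0253), B = (-0.67624, -3.0253). Equal radii place G and N the same way about T: G = T + 3.1·n = (65.575, -11.481), N = T − 3.1·n = (64.222, -17.532). Then cos ∠PBG = BP·BG / (|BP||BG|), giving 84.674°.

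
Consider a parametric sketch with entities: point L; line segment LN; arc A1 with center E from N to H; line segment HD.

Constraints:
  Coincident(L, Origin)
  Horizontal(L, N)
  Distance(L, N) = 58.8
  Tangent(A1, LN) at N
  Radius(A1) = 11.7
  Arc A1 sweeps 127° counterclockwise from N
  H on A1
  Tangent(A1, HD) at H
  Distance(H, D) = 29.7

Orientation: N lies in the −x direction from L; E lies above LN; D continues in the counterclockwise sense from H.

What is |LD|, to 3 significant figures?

79.6

L is at the origin; LN is horizontal with |LN| = 58.8 and N on the −x side, so N = (-58.8, 0.00). A1 meets LN tangentially, so EN is at right angles to LN, so E = N + (0, 11.7) = (-58.8, 11.7). On A1, N sits at bearing -90° from E; a 127° counterclockwise sweep puts H at bearing 37°, so H = E + 11.7·(cos 37°, sin 37°) = (-49.5, 18.7). Since A1 is tangent to HD there, EH ⟂ HD, so HD runs along (−sin 37°, cos 37°); with |HD| = 29.7, D = (-67.3, 42.5). Then |LD| = |D − L| = 79.6.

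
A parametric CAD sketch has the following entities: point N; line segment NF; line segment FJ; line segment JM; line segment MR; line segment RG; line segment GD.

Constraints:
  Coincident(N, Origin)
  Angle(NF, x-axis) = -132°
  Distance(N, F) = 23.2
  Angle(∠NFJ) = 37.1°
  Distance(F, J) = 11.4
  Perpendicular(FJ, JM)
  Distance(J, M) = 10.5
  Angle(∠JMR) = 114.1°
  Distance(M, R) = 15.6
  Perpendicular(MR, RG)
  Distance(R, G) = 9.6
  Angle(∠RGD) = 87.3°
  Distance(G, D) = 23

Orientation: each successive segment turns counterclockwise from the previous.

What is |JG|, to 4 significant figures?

19.89

∠JMR = 114.1° gives MR at 166.8° from the x-axis; with |MR| = 15.6, R = (-21.50, -1.212). The perpendicularity gives RG at right angles to MR, so RG runs at -103.2°; with |RG| = 9.6, G = (-23.70, -10.56). Then |JG| = |G − J| = 19.89.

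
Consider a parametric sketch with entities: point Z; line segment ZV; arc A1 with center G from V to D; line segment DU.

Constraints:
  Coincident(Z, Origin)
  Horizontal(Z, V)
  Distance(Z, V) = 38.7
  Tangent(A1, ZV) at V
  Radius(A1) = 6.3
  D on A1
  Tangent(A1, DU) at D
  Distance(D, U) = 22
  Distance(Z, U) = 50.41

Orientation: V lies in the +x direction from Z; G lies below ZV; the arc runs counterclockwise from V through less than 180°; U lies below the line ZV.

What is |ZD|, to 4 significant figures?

34.00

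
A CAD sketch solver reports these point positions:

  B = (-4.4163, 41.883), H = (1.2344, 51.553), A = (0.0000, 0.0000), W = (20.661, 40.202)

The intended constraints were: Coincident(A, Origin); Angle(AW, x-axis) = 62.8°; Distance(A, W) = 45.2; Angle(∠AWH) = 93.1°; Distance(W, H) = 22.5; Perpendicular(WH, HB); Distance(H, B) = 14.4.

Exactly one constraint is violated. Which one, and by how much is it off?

Distance(H, B) = 14.4 — off by 3.20.

A = (0.00, 0.00) ✓; AW at 62.80° ✓; |AW| = 45.20 ✓; ∠AWH = 93.10° ✓; |WH| = 22.50 ✓; ∠(WH, HB) = 90.00° ✓; |HB| = 11.20 ✗.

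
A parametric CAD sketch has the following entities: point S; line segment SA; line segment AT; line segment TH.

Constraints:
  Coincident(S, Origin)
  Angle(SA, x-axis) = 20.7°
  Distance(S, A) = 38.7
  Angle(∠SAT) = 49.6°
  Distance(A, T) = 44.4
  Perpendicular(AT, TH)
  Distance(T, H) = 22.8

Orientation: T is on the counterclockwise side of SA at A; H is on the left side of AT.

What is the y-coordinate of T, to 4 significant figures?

35.14

S is at the origin; SA runs at 20.7° with length 38.7, so A = 38.7·(cos 20.7°, sin 20.7°) = (36.20, 13.68). ∠SAT = 49.6°, so AT runs at 20.7° + (180° − 49.6°) = 151.1° from the x-axis; with |AT| = 44.4, T = A + 44.4·(cos 151.1°, sin 151.1°) = (-2.669, 35.14). So T.y = 35.14.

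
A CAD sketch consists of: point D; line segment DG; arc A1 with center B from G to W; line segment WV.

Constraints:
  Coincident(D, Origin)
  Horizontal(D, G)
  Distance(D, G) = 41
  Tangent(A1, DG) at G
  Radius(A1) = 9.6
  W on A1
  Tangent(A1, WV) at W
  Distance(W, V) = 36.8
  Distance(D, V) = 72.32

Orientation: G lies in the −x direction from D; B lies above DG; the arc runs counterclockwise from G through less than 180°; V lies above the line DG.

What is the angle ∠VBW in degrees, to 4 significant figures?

75.38°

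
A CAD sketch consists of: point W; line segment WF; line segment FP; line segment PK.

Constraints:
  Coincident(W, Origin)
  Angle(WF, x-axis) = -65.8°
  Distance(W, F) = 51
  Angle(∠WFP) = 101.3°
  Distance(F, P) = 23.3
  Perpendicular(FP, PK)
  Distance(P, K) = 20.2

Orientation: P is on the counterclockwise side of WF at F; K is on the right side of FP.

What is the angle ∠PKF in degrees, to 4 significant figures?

49.08°

∠WFP = 101.3°, so FP runs at -65.8° + (180° − 101.3°) = 12.90° from the x-axis; with |FP| = 23.3, P = F + 23.3·(cos 12.90°, sin 12.90°) = (43.62, -41.32). FP ⟂ PK; with |PK| = 20.2 on the right of FP, K = P + 20.2·(0.2233, -0.9748) = (48.13, -61.01). Then cos ∠PKF = KP·KF / (|KP||KF|), giving 49.08°.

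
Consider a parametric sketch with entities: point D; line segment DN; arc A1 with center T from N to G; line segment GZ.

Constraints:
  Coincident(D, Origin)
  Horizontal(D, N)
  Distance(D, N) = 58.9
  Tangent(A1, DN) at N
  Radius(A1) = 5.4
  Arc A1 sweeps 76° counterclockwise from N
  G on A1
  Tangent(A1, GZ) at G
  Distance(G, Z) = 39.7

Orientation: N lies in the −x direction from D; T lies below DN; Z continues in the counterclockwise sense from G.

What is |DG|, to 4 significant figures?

64.27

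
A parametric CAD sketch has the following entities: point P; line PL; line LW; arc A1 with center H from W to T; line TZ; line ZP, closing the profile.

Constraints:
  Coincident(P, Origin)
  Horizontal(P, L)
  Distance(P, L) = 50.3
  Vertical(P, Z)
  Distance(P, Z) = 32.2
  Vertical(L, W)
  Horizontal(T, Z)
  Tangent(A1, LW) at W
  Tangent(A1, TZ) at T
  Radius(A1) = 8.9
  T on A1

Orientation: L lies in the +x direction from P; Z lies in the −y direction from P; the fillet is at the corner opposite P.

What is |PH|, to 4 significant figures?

47.51

P is at the origin; P and L share the same y with |PL| = 50.3 and L on the +x side, so L = (50.30, 0.000). P and Z share the same x with |PZ| = 32.2 and Z on the −y side, so Z = (0.000, -32.20). The virtual corner opposite P is at (50.30, -32.20). A1 meets LW tangentially, so HW is at right angles to LW and the tangent condition forces HT to be normal to TZ, with radius 8.9, so the center H sits 8.9 in from both sides at H = (41.40, -23.30). Then |PH| = |H − P| = 47.51.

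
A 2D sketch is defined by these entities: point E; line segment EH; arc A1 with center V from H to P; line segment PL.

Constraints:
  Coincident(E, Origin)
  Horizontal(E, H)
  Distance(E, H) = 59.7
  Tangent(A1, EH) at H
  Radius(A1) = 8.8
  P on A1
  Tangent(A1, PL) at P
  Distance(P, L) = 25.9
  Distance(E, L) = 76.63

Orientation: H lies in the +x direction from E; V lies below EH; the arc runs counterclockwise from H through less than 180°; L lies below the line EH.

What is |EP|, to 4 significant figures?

54.53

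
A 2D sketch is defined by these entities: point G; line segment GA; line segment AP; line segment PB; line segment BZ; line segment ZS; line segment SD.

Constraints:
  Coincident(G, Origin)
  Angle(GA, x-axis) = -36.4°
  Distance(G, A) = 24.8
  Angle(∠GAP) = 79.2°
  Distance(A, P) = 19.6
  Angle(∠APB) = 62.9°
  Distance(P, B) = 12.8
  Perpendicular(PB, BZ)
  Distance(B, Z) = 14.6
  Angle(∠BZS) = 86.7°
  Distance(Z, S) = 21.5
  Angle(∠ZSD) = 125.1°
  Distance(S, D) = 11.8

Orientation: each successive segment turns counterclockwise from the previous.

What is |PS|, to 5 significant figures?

15.926

PB is perpendicular to BZ, so BZ runs at -88.500°; with |BZ| = 14.6, Z = (16.017, -11.971). ∠BZS = 86.7° gives ZS at 4.8000° from the x-axis; with |ZS| = 21.5, S = (37.441, -10.172). Then |PS| = |S − P| = 15.926.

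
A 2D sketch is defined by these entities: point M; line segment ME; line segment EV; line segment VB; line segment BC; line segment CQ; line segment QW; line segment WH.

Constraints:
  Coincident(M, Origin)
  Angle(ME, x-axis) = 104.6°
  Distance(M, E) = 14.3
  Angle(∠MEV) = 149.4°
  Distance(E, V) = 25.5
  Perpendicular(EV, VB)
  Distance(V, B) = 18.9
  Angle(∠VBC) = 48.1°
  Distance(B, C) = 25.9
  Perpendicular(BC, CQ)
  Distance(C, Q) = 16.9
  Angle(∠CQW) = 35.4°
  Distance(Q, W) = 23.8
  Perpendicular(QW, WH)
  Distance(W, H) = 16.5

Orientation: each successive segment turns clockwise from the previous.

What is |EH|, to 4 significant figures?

10.92

M is at the origin; ME runs at 104.6° with length 14.3, so E = (-3.605, 13.84). ∠MEV = 149.4° gives EV at 74.00° from the x-axis; with |EV| = 25.5, V = (3.424, 38.35). EV ⟂ VB, so VB runs at -16.00°; with |VB| = 18.9, B = (21.59, 33.14). ∠VBC = 48.1° gives BC at -147.9° from the x-axis; with |BC| = 25.9, C = (-0.3485, 19.38). The perpendicularity gives CQ at right angles to BC, so CQ runs at 122.1°; with |CQ| = 16.9, Q = (-9.329, 33.69). ∠CQW = 35.4° gives QW at -22.50° from the x-axis; with |QW| = 23.8, W = (12.66, 24.59). The perpendicularity gives WH at right angles to QW, so WH runs at -112.5°; with |WH| = 16.5, H = (6.345, 9.342). Then |EH| = |H − E| = 10.92.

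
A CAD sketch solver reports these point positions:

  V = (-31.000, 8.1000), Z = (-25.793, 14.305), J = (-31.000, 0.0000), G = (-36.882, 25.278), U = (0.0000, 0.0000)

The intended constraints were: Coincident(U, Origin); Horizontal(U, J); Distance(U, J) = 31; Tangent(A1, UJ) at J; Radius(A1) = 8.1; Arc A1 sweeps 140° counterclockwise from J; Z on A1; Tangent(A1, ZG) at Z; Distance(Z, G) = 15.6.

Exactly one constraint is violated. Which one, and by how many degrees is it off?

Tangent(A1, ZG) at Z — off by 4.70°.

U = (0.00, 0.00) ✓; U.y = 0.00, J.y = 0.00 ✓; |UJ| = 31.00 ✓; ∠(VJ, JU) = 90.00° ✓; |VJ| = 8.100 ✓; bearing(V→Z) − bearing(V→J) = 140.0° ✓; |VZ| = 8.100 ✓; ∠(VZ, ZG) = 94.70° ✗; |ZG| = 15.60 ✓.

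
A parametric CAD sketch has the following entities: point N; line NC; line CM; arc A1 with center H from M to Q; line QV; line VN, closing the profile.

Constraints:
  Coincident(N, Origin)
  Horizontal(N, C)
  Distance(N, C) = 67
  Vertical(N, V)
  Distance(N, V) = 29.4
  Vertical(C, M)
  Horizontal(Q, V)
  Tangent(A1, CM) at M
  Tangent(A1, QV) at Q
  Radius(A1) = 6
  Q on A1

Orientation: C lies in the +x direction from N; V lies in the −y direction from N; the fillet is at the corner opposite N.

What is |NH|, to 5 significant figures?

65.334

N and V share the same x with |NV| = 29.4 and V on the −y side, so V = (0.0000, -29.400). The virtual corner opposite N is at (67.000, -29.400). Tangency of A1 to CM means the radius HM is perpendicular to CM and A1 meets QV tangentially, so HQ is at right angles to QV, with radius 6.0, so the center H sits 6.0 in from both sides at H = (61.000, -23.400). Then |NH| = |H − N| = 65.334.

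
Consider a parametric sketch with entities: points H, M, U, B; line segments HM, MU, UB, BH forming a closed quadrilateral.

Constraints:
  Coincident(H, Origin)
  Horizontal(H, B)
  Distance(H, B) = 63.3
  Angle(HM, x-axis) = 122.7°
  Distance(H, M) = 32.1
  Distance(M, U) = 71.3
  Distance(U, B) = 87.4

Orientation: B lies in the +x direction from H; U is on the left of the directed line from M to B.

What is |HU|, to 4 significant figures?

85.92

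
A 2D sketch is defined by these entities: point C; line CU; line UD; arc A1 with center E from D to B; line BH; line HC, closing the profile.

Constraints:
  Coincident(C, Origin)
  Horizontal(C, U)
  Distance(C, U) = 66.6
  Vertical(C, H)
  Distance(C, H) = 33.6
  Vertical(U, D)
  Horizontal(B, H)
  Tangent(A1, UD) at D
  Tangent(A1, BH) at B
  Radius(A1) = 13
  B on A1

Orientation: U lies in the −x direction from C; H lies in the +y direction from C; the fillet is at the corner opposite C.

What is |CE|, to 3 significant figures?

57.4

CH is vertical with |CH| = 33.6 and H on the +y side, so H = (0.00, 33.6). The virtual corner opposite C is at (-66.6, 33.6). A1 meets UD tangentially, so ED is at right angles to UD and tangency of A1 to BH means the radius EB is perpendicular to BH, with radius 13.0, so the center E sits 13.0 in from both sides at E = (-53.6, 20.6). Then |CE| = |E − C| = 57.4.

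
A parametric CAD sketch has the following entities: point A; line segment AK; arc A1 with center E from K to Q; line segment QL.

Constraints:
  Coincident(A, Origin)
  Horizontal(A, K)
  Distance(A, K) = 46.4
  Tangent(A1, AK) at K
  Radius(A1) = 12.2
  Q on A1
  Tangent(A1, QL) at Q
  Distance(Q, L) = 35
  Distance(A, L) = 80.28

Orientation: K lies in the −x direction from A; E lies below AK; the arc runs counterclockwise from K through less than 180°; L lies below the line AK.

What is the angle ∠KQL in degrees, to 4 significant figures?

143.6°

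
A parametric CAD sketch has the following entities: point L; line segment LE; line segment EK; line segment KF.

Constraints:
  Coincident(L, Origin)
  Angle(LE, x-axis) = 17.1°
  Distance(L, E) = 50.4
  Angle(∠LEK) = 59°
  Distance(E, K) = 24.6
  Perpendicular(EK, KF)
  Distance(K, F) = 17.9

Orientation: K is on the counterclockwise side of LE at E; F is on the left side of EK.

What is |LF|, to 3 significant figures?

25.3

L is at the origin; LE runs at 17.1° with length 50.4, so E = 50.4·(cos 17.1°, sin 17.1°) = (48.2, 14.8). ∠LEK = 59.0°, so EK runs at 17.1° + (180° − 59.0°) = 138° from the x-axis; with |EK| = 24.6, K = E + 24.6·(cos 138°, sin 138°) = (29.9, 31.2). EK is perpendicular to KF; with |KF| = 17.9 on the left of EK, F = K + 17.9·(-0.668, -0.744) = (17.9, 17.9). Then |LF| = |F − L| = 25.3.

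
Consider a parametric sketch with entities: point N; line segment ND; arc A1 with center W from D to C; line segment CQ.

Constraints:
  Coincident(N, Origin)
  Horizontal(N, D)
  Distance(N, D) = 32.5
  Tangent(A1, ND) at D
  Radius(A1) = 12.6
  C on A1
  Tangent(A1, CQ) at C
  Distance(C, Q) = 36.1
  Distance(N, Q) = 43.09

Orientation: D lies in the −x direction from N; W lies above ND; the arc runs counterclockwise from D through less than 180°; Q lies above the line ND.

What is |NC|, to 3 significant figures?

22.3

Checks: N = (0.00, 0.00) ✓; |WC| = 12.60 ✓; ∠(WC, CQ) = 90.00° ✓; |CQ| = 36.10 ✓; |NQ| = 43.09 ✓.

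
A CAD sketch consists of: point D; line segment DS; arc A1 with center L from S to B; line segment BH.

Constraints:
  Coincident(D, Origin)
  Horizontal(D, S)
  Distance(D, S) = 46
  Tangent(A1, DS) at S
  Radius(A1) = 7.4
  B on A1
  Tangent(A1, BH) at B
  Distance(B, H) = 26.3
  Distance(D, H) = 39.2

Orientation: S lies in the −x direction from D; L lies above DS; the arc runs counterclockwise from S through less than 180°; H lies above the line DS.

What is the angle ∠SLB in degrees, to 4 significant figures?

63.74°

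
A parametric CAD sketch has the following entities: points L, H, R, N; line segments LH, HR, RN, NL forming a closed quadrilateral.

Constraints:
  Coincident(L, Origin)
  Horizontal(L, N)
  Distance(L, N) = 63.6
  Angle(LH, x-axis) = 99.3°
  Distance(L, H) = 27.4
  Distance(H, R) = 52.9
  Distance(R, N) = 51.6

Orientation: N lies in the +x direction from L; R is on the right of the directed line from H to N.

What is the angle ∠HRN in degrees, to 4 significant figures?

88.93°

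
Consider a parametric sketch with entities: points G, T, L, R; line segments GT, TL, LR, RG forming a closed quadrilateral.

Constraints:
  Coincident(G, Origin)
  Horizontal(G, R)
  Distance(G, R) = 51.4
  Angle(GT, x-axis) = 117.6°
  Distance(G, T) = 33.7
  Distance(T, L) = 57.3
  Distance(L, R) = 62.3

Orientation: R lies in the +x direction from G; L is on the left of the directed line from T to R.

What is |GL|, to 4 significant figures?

68.32

G is at the origin; GR is horizontal with |GR| = 51.4 and R in +x, so R = (51.4, 0). GT runs at 117.6° with |GT| = 33.7, so T = (-15.61, 29.87). L is determined by |TL| = 57.3 and |LR| = 62.3 together: it lies at the intersection of circle(T, 57.3) and circle(R, 62.3). With |TR| = 73.37, the foot of the radical line on TR is 32.61 from T and the perpendicular offset is √(57.3² − 32.61²) = 47.12. Taking the left-of-TR solution: L = (33.35, 59.63).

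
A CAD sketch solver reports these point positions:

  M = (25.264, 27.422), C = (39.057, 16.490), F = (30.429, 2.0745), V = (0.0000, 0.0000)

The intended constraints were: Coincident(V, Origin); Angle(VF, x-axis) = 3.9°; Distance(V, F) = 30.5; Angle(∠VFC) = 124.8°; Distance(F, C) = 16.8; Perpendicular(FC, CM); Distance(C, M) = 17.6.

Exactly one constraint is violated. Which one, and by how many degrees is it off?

Perpendicular(FC, CM) — off by 7.50°.

V = (0.00, 0.00) ✓; VF at 3.900° ✓; |VF| = 30.50 ✓; ∠VFC = 124.8° ✓; |FC| = 16.80 ✓; ∠(FC, CM) = 82.50° ✗; |CM| = 17.60 ✓.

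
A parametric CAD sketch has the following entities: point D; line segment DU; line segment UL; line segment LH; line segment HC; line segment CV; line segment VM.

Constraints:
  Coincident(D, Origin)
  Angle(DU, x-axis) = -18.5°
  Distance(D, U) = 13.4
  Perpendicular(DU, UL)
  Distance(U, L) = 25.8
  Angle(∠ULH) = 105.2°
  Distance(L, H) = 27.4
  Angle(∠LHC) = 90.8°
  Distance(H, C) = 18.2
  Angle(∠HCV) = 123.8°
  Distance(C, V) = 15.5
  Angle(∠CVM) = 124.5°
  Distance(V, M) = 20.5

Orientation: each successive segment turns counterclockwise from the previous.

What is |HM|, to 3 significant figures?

37.3

∠HCV = 123.8° gives CV at -68.3° from the x-axis; with |CV| = 15.5, V = (-6.48, 6.02). ∠CVM = 124.5° gives VM at -12.8° from the x-axis; with |VM| = 20.5, M = (13.5, 1.48). Then |HM| = |M − H| = 37.3.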